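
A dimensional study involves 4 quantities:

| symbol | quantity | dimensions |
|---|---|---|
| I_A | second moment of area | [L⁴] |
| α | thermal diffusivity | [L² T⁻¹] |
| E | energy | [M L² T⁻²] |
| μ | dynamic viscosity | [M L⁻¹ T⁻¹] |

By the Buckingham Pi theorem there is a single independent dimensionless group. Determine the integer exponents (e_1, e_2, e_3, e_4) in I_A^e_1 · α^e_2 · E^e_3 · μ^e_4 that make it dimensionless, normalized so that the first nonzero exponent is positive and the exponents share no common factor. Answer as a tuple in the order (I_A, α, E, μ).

M: e_1·(0) + e_2·(0) + e_3·(1) + e_4·(1) = 0
L: e_1·(4) + e_2·(2) + e_3·(2) + e_4·(-1) = 0
T: e_1·(0) + e_2·(-1) + e_3·(-2) + e_4·(-1) = 0
Solving this homogeneous linear system for the smallest-integer solution (first nonzero entry positive) gives (1, 4, -4, 4).

(1, 4, -4, 4)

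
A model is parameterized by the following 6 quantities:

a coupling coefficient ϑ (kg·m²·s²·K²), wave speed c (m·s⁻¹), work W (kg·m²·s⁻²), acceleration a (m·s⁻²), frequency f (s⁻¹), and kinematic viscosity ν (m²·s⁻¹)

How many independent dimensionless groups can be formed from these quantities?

There are 6 variables and 4 base dimensions (M, L, T, Θ).
The dimension matrix has rank 4.
Independent dimensionless groups: 6 − 4 = 2.

2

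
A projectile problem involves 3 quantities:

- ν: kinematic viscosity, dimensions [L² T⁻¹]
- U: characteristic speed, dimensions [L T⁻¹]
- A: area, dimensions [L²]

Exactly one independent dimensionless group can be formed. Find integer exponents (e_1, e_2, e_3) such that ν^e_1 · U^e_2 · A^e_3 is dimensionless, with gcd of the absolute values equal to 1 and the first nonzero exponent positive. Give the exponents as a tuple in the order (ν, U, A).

L: e_1·(2) + e_2·(1) + e_3·(2) = 0
T: e_1·(-1) + e_2·(-1) + e_3·(0) = 0
Solving this homogeneous linear system for the smallest-integer solution (first nonzero entry positive) gives (2, -2, -1).

(2, -2, -1)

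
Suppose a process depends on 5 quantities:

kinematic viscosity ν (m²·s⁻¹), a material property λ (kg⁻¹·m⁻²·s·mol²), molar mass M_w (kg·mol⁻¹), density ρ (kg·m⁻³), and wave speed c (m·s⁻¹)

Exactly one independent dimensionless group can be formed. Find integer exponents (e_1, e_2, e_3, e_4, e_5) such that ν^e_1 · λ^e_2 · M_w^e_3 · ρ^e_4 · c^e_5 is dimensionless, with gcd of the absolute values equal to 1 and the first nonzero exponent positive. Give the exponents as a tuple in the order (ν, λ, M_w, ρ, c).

(2, -1, -2, 1, -3)

M: e_1·(0) + e_2·(-1) + e_3·(1) + e_4·(1) + e_5·(0) = 0
L: e_1·(2) + e_2·(-2) + e_3·(0) + e_4·(-3) + e_5·(1) = 0
T: e_1·(-1) + e_2·(1) + e_3·(0) + e_4·(0) + e_5·(-1) = 0
N: e_1·(0) + e_2·(2) + e_3·(-1) + e_4·(0) + e_5·(0) = 0
Solving this homogeneous linear system for the smallest-integer solution (first nonzero entry positive) gives (2, -1, -2, 1, -3).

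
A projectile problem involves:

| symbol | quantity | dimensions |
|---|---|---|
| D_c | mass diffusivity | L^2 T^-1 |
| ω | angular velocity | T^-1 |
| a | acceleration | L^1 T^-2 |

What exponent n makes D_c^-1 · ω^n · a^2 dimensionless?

Balance the T exponent: (-1)·n from ω, plus −(-1) + 2·(-2) = -3 from the rest, must sum to zero.
−n − 3 = 0, so n = -3.

-3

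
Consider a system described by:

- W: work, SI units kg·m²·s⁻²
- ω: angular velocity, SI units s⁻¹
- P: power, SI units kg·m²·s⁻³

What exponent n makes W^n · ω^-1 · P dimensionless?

-1

Balance the M exponent: (1)·n from W, plus −(0) + (1) = 1 from the rest, must sum to zero.
n + 1 = 0, so n = -1.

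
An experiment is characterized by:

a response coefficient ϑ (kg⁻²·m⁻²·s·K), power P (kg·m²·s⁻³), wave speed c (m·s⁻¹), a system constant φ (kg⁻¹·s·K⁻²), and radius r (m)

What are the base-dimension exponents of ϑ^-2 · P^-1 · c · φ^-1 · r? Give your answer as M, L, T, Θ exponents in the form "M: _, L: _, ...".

M: 4, L: 4, T: -1, Θ: 0

Collect each base-dimension exponent across the product:
  M: −2·(-2) − (1) + (0) − (-1) + (0) = 4
  L: −2·(-2) − (2) + (1) − (0) + (1) = 4
  T: −2·(1) − (-3) + (-1) − (1) + (0) = -1
  Θ: −2·(1) − (0) + (0) − (-2) + (0) = 0
So the dimensions are [M⁴ L⁴ T⁻¹].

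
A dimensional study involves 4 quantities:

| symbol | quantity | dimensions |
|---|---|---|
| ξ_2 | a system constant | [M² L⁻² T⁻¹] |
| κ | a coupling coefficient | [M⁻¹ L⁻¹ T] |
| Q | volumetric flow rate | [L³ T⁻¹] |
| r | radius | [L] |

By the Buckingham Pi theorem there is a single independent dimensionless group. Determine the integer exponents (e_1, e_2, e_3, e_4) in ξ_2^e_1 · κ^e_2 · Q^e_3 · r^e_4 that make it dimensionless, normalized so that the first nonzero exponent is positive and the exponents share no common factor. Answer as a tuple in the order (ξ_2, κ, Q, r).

(1, 2, 1, 1)

M: e_1·(2) + e_2·(-1) + e_3·(0) + e_4·(0) = 0
L: e_1·(-2) + e_2·(-1) + e_3·(3) + e_4·(1) = 0
T: e_1·(-1) + e_2·(1) + e_3·(-1) + e_4·(0) = 0
Solving this homogeneous linear system for the smallest-integer solution (first nonzero entry positive) gives (1, 2, 1, 1).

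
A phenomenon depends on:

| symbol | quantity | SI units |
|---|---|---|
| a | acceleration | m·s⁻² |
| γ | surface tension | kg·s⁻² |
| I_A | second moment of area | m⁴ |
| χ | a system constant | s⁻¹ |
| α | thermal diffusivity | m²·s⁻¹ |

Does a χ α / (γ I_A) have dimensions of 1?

Sum the exponent of each base dimension across the product:
  M: [a]_M − [γ]_M − [I_A]_M + [χ]_M + [α]_M = (0) − (1) − (0) + (0) + (0) = -1
  L: [a]_L − [γ]_L − [I_A]_L + [χ]_L + [α]_L = (1) − (0) − (4) + (0) + (2) = -1
  T: [a]_T − [γ]_T − [I_A]_T + [χ]_T + [α]_T = (-2) − (-2) − (0) + (-1) + (-1) = -2
Net dimensions [M⁻¹ L⁻¹ T⁻²] ≠ [1] — not dimensionless.

no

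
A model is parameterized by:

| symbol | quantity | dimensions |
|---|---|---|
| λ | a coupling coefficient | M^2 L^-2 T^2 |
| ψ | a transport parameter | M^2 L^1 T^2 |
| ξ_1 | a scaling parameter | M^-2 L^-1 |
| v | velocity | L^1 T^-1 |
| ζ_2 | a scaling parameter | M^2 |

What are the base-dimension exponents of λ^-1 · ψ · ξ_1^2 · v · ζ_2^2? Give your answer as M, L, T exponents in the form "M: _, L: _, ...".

M: 0, L: 2, T: -1

Collect each base-dimension exponent across the product:
  M: −(2) + (2) + 2·(-2) + (0) + 2·(2) = 0
  L: −(-2) + (1) + 2·(-1) + (1) + 2·(0) = 2
  T: −(2) + (2) + 2·(0) + (-1) + 2·(0) = -1
So the dimensions are [L² T⁻¹].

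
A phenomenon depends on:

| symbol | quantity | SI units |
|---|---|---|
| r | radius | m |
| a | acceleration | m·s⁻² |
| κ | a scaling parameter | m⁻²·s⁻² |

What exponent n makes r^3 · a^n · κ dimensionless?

-1

Balance the L exponent: (1)·n from a, plus 3·(1) + (-2) = 1 from the rest, must sum to zero.
n + 1 = 0, so n = -1.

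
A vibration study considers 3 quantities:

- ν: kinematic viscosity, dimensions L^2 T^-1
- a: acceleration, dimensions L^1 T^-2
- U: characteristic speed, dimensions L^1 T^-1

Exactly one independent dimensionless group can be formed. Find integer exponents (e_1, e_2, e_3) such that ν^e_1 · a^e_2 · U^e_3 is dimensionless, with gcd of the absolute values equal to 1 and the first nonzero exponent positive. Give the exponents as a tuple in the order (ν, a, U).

L: e_1·(2) + e_2·(1) + e_3·(1) = 0
T: e_1·(-1) + e_2·(-2) + e_3·(-1) = 0
Solving this homogeneous linear system for the smallest-integer solution (first nonzero entry positive) gives (1, 1, -3).

(1, 1, -3)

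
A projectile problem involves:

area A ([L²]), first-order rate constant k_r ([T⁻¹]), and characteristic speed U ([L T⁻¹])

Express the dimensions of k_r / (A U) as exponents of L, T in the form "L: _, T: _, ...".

Collect each base-dimension exponent across the product:
  L: −(2) + (0) − (1) = -3
  T: −(0) + (-1) − (-1) = 0
So the dimensions are [L⁻³].

L: -3, T: 0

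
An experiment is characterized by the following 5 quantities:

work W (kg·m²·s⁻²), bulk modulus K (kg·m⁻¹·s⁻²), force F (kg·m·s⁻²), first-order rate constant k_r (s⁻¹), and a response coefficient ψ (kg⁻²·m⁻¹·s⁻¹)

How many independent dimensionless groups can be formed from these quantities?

There are 5 variables and 3 base dimensions (M, L, T).
The dimension matrix has rank 3.
Independent dimensionless groups: 5 − 3 = 2.

2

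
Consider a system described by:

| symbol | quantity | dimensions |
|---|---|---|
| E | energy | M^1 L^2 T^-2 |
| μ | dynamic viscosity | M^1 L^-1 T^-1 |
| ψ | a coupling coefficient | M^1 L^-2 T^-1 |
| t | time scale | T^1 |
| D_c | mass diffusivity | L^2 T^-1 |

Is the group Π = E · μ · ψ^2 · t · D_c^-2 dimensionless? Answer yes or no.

no

Sum the exponent of each base dimension across the product:
  M: [E]_M + [μ]_M + 2·[ψ]_M + [t]_M − 2·[D_c]_M = (1) + (1) + 2·(1) + (0) − 2·(0) = 4
  L: [E]_L + [μ]_L + 2·[ψ]_L + [t]_L − 2·[D_c]_L = (2) + (-1) + 2·(-2) + (0) − 2·(2) = -7
  T: [E]_T + [μ]_T + 2·[ψ]_T + [t]_T − 2·[D_c]_T = (-2) + (-1) + 2·(-1) + (1) − 2·(-1) = -2
Net dimensions [M⁴ L⁻⁷ T⁻²] ≠ [1] — not dimensionless.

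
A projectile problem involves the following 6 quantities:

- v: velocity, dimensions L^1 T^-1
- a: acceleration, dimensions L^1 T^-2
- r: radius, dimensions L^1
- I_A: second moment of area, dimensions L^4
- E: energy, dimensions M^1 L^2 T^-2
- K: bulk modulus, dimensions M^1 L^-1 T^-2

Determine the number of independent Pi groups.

There are 6 variables and 3 base dimensions (M, L, T).
The dimension matrix has rank 3.
Independent dimensionless groups: 6 − 3 = 3.

3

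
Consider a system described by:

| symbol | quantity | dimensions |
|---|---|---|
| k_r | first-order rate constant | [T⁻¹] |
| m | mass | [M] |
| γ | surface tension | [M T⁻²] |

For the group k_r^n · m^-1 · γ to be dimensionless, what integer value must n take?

Balance the T exponent: (-1)·n from k_r, plus −(0) + (-2) = -2 from the rest, must sum to zero.
−n − 2 = 0, so n = -2.

-2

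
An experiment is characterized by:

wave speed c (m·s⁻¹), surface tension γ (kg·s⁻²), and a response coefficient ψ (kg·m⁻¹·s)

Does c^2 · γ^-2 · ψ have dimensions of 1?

no

Sum the exponent of each base dimension across the product:
  M: 2·[c]_M − 2·[γ]_M + [ψ]_M = 2·(0) − 2·(1) + (1) = -1
  L: 2·[c]_L − 2·[γ]_L + [ψ]_L = 2·(1) − 2·(0) + (-1) = 1
  T: 2·[c]_T − 2·[γ]_T + [ψ]_T = 2·(-1) − 2·(-2) + (1) = 3
Net dimensions [M⁻¹ L T³] ≠ [1] — not dimensionless.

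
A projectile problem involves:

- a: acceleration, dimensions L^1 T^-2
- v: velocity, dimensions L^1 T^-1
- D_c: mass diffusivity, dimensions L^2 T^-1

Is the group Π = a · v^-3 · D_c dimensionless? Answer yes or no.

yes

Sum the exponent of each base dimension across the product:
  L: [a]_L − 3·[v]_L + [D_c]_L = (1) − 3·(1) + (2) = 0
  T: [a]_T − 3·[v]_T + [D_c]_T = (-2) − 3·(-1) + (-1) = 0
All base exponents vanish — dimensionless.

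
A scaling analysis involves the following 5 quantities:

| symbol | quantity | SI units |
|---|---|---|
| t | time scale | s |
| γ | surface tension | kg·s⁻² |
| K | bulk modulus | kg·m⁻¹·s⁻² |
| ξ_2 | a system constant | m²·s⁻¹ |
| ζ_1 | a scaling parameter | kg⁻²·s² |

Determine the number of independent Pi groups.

There are 5 variables and 3 base dimensions (M, L, T).
The dimension matrix has rank 3.
Independent dimensionless groups: 5 − 3 = 2.

2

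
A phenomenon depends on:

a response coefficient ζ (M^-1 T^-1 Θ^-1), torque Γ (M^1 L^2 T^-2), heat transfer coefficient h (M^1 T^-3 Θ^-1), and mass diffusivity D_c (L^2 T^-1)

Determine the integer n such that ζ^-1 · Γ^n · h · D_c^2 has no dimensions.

-2

Balance the M exponent: (1)·n from Γ, plus −(-1) + (1) + 2·(0) = 2 from the rest, must sum to zero.
n + 2 = 0, so n = -2.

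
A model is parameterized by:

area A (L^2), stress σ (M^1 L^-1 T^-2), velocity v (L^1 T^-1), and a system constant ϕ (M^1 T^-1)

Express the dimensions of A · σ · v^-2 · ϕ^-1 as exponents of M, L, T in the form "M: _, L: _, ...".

M: 0, L: -1, T: 1

Collect each base-dimension exponent across the product:
  M: (0) + (1) − 2·(0) − (1) = 0
  L: (2) + (-1) − 2·(1) − (0) = -1
  T: (0) + (-2) − 2·(-1) − (-1) = 1
So the dimensions are [L⁻¹ T].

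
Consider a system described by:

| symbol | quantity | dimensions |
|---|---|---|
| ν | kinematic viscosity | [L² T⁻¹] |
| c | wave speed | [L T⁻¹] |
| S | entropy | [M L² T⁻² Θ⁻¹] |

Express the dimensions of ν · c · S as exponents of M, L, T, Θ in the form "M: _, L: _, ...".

M: 1, L: 5, T: -4, Θ: -1

Collect each base-dimension exponent across the product:
  M: (0) + (0) + (1) = 1
  L: (2) + (1) + (2) = 5
  T: (-1) + (-1) + (-2) = -4
  Θ: (0) + (0) + (-1) = -1
So the dimensions are [M L⁵ T⁻⁴ Θ⁻¹].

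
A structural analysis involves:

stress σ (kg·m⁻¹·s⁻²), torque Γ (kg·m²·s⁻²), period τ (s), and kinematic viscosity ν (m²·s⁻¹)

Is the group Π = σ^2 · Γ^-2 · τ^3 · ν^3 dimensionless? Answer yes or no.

Sum the exponent of each base dimension across the product:
  M: 2·[σ]_M − 2·[Γ]_M + 3·[τ]_M + 3·[ν]_M = 2·(1) − 2·(1) + 3·(0) + 3·(0) = 0
  L: 2·[σ]_L − 2·[Γ]_L + 3·[τ]_L + 3·[ν]_L = 2·(-1) − 2·(2) + 3·(0) + 3·(2) = 0
  T: 2·[σ]_T − 2·[Γ]_T + 3·[τ]_T + 3·[ν]_T = 2·(-2) − 2·(-2) + 3·(1) + 3·(-1) = 0
All base exponents vanish — dimensionless.

yes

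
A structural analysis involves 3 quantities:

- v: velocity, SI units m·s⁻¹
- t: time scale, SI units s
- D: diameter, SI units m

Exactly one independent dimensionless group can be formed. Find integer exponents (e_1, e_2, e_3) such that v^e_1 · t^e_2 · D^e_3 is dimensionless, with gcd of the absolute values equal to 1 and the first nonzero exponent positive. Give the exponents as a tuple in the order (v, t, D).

L: e_1·(1) + e_2·(0) + e_3·(1) = 0
T: e_1·(-1) + e_2·(1) + e_3·(0) = 0
Solving this homogeneous linear system for the smallest-integer solution (first nonzero entry positive) gives (1, 1, -1).

(1, 1, -1)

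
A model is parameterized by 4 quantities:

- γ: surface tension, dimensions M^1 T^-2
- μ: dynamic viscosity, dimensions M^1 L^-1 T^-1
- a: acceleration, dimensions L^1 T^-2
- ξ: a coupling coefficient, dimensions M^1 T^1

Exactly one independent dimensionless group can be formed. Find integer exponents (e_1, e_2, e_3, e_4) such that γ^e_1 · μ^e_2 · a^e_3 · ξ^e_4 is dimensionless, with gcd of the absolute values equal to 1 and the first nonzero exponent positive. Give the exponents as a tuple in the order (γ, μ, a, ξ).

(4, -3, -3, -1)

M: e_1·(1) + e_2·(1) + e_3·(0) + e_4·(1) = 0
L: e_1·(0) + e_2·(-1) + e_3·(1) + e_4·(0) = 0
T: e_1·(-2) + e_2·(-1) + e_3·(-2) + e_4·(1) = 0
Solving this homogeneous linear system for the smallest-integer solution (first nonzero entry positive) gives (4, -3, -3, -1).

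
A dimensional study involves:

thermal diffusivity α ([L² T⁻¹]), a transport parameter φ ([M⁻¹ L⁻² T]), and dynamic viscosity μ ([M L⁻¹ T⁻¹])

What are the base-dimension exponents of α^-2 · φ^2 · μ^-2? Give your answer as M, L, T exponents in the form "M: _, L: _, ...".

Collect each base-dimension exponent across the product:
  M: −2·(0) + 2·(-1) − 2·(1) = -4
  L: −2·(2) + 2·(-2) − 2·(-1) = -6
  T: −2·(-1) + 2·(1) − 2·(-1) = 6
So the dimensions are [M⁻⁴ L⁻⁶ T⁶].

M: -4, L: -6, T: 6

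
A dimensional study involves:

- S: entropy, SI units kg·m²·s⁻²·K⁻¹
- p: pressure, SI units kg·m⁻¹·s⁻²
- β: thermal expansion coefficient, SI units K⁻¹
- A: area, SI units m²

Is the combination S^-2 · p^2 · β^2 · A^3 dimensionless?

yes

Sum the exponent of each base dimension across the product:
  M: −2·[S]_M + 2·[p]_M + 2·[β]_M + 3·[A]_M = −2·(1) + 2·(1) + 2·(0) + 3·(0) = 0
  L: −2·[S]_L + 2·[p]_L + 2·[β]_L + 3·[A]_L = −2·(2) + 2·(-1) + 2·(0) + 3·(2) = 0
  T: −2·[S]_T + 2·[p]_T + 2·[β]_T + 3·[A]_T = −2·(-2) + 2·(-2) + 2·(0) + 3·(0) = 0
  Θ: −2·[S]_Θ + 2·[p]_Θ + 2·[β]_Θ + 3·[A]_Θ = −2·(-1) + 2·(0) + 2·(-1) + 3·(0) = 0
All base exponents vanish — dimensionless.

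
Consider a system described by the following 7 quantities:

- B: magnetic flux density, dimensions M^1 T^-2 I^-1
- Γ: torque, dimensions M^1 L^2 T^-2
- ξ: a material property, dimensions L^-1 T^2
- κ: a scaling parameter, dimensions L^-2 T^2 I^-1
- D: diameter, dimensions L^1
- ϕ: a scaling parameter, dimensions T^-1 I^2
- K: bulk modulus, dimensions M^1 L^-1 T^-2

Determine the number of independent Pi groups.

3

There are 7 variables and 4 base dimensions (M, L, T, I).
The dimension matrix has rank 4.
Independent dimensionless groups: 7 − 4 = 3.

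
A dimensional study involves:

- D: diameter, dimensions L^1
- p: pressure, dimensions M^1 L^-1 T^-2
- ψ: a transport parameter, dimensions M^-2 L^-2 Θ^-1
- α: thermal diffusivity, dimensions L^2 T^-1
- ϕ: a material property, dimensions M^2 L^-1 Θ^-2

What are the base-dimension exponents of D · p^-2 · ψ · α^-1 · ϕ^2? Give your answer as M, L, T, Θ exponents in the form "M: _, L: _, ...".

M: 0, L: -3, T: 5, Θ: -5

Collect each base-dimension exponent across the product:
  M: (0) − 2·(1) + (-2) − (0) + 2·(2) = 0
  L: (1) − 2·(-1) + (-2) − (2) + 2·(-1) = -3
  T: (0) − 2·(-2) + (0) − (-1) + 2·(0) = 5
  Θ: (0) − 2·(0) + (-1) − (0) + 2·(-2) = -5
So the dimensions are [L⁻³ T⁵ Θ⁻⁵].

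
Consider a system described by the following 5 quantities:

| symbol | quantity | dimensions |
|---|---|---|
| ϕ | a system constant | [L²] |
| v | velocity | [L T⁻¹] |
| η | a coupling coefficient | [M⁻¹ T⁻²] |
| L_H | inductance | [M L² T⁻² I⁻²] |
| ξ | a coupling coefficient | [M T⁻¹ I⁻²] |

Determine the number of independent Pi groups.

1

There are 5 variables and 4 base dimensions (M, L, T, I).
The dimension matrix has rank 4.
Independent dimensionless groups: 5 − 4 = 1.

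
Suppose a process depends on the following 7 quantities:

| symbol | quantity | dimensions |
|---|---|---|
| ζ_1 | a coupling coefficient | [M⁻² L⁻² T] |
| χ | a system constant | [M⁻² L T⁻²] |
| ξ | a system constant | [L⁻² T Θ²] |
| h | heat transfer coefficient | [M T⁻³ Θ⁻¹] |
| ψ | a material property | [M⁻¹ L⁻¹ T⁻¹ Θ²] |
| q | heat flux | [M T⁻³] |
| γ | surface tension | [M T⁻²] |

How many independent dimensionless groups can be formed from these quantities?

There are 7 variables and 4 base dimensions (M, L, T, Θ).
The dimension matrix has rank 4.
Independent dimensionless groups: 7 − 4 = 3.

3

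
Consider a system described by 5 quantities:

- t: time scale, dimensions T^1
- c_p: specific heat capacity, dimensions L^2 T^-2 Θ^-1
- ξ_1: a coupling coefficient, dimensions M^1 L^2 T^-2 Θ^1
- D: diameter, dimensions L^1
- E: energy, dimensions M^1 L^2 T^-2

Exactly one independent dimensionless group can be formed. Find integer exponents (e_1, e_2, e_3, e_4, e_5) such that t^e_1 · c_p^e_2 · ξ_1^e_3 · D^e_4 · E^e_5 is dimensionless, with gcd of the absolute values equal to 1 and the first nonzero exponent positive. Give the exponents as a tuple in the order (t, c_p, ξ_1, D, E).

(2, 1, 1, -2, -1)

M: e_1·(0) + e_2·(0) + e_3·(1) + e_4·(0) + e_5·(1) = 0
L: e_1·(0) + e_2·(2) + e_3·(2) + e_4·(1) + e_5·(2) = 0
T: e_1·(1) + e_2·(-2) + e_3·(-2) + e_4·(0) + e_5·(-2) = 0
Θ: e_1·(0) + e_2·(-1) + e_3·(1) + e_4·(0) + e_5·(0) = 0
Solving this homogeneous linear system for the smallest-integer solution (first nonzero entry positive) gives (2, 1, 1, -2, -1).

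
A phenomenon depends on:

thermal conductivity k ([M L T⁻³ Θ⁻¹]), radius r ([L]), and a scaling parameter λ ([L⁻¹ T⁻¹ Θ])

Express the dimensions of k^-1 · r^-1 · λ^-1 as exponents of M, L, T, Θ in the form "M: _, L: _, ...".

M: -1, L: -1, T: 4, Θ: 0

Collect each base-dimension exponent across the product:
  M: −(1) − (0) − (0) = -1
  L: −(1) − (1) − (-1) = -1
  T: −(-3) − (0) − (-1) = 4
  Θ: −(-1) − (0) − (1) = 0
So the dimensions are [M⁻¹ L⁻¹ T⁴].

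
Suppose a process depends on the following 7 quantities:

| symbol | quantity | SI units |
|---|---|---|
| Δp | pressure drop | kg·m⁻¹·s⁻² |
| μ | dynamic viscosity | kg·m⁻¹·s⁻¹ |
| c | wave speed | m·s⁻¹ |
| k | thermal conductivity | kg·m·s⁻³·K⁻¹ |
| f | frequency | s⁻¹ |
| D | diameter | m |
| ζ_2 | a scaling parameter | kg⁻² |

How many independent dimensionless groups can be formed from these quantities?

There are 7 variables and 4 base dimensions (M, L, T, Θ).
The dimension matrix has rank 4.
Independent dimensionless groups: 7 − 4 = 3.

3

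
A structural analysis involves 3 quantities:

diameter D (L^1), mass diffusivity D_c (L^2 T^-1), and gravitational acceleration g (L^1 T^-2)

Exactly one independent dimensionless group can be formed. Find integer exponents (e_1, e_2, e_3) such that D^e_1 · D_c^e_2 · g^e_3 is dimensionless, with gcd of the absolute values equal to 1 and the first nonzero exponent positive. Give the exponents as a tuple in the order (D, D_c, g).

(3, -2, 1)

L: e_1·(1) + e_2·(2) + e_3·(1) = 0
T: e_1·(0) + e_2·(-1) + e_3·(-2) = 0
Solving this homogeneous linear system for the smallest-integer solution (first nonzero entry positive) gives (3, -2, 1).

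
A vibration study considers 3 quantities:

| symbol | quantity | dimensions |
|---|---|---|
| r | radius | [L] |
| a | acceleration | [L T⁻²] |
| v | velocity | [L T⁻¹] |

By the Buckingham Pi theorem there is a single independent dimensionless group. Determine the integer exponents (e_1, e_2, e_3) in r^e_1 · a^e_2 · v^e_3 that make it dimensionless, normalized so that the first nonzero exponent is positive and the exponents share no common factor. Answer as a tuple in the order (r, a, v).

(1, 1, -2)

L: e_1·(1) + e_2·(1) + e_3·(1) = 0
T: e_1·(0) + e_2·(-2) + e_3·(-1) = 0
Solving this homogeneous linear system for the smallest-integer solution (first nonzero entry positive) gives (1, 1, -2).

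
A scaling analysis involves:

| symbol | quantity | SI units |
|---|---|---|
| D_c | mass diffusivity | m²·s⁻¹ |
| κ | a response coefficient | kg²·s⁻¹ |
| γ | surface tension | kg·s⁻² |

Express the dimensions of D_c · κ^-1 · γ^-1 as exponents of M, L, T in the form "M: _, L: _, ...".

M: -3, L: 2, T: 2

Collect each base-dimension exponent across the product:
  M: (0) − (2) − (1) = -3
  L: (2) − (0) − (0) = 2
  T: (-1) − (-1) − (-2) = 2
So the dimensions are [M⁻³ L² T²].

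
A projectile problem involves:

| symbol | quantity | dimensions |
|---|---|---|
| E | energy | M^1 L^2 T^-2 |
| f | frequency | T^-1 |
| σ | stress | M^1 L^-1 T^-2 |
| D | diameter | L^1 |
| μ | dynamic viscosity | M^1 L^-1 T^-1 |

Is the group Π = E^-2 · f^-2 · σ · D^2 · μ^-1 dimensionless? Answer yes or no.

Sum the exponent of each base dimension across the product:
  M: −2·[E]_M − 2·[f]_M + [σ]_M + 2·[D]_M − [μ]_M = −2·(1) − 2·(0) + (1) + 2·(0) − (1) = -2
  L: −2·[E]_L − 2·[f]_L + [σ]_L + 2·[D]_L − [μ]_L = −2·(2) − 2·(0) + (-1) + 2·(1) − (-1) = -2
  T: −2·[E]_T − 2·[f]_T + [σ]_T + 2·[D]_T − [μ]_T = −2·(-2) − 2·(-1) + (-2) + 2·(0) − (-1) = 5
Net dimensions [M⁻² L⁻² T⁵] ≠ [1] — not dimensionless.

no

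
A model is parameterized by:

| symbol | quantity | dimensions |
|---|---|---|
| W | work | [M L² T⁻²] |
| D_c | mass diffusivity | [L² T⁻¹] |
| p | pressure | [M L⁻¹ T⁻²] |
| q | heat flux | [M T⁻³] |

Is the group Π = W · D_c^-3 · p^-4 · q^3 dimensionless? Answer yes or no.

Sum the exponent of each base dimension across the product:
  M: [W]_M − 3·[D_c]_M − 4·[p]_M + 3·[q]_M = (1) − 3·(0) − 4·(1) + 3·(1) = 0
  L: [W]_L − 3·[D_c]_L − 4·[p]_L + 3·[q]_L = (2) − 3·(2) − 4·(-1) + 3·(0) = 0
  T: [W]_T − 3·[D_c]_T − 4·[p]_T + 3·[q]_T = (-2) − 3·(-1) − 4·(-2) + 3·(-3) = 0
All base exponents vanish — dimensionless.

yes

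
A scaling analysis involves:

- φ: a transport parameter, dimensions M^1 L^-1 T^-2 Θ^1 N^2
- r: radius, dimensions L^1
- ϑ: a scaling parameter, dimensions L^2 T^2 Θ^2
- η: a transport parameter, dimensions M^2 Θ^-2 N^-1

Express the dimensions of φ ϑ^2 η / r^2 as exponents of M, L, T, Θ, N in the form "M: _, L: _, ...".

Collect each base-dimension exponent across the product:
  M: (1) − 2·(0) + 2·(0) + (2) = 3
  L: (-1) − 2·(1) + 2·(2) + (0) = 1
  T: (-2) − 2·(0) + 2·(2) + (0) = 2
  Θ: (1) − 2·(0) + 2·(2) + (-2) = 3
  N: (2) − 2·(0) + 2·(0) + (-1) = 1
So the dimensions are [M³ L T² Θ³ N].

M: 3, L: 1, T: 2, Θ: 3, N: 1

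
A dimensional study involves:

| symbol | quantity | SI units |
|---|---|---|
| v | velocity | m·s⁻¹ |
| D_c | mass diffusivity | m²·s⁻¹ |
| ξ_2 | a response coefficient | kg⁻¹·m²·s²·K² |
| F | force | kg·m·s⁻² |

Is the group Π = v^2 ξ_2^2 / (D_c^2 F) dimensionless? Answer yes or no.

no

Sum the exponent of each base dimension across the product:
  M: 2·[v]_M − 2·[D_c]_M + 2·[ξ_2]_M − [F]_M = 2·(0) − 2·(0) + 2·(-1) − (1) = -3
  L: 2·[v]_L − 2·[D_c]_L + 2·[ξ_2]_L − [F]_L = 2·(1) − 2·(2) + 2·(2) − (1) = 1
  T: 2·[v]_T − 2·[D_c]_T + 2·[ξ_2]_T − [F]_T = 2·(-1) − 2·(-1) + 2·(2) − (-2) = 6
  Θ: 2·[v]_Θ − 2·[D_c]_Θ + 2·[ξ_2]_Θ − [F]_Θ = 2·(0) − 2·(0) + 2·(2) − (0) = 4
Net dimensions [M⁻³ L T⁶ Θ⁴] ≠ [1] — not dimensionless.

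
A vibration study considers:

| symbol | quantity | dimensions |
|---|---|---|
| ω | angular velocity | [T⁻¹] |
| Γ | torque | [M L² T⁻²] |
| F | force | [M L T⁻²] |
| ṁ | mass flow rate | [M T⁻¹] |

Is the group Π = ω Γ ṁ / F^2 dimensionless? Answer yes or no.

yes

Sum the exponent of each base dimension across the product:
  M: [ω]_M + [Γ]_M − 2·[F]_M + [ṁ]_M = (0) + (1) − 2·(1) + (1) = 0
  L: [ω]_L + [Γ]_L − 2·[F]_L + [ṁ]_L = (0) + (2) − 2·(1) + (0) = 0
  T: [ω]_T + [Γ]_T − 2·[F]_T + [ṁ]_T = (-1) + (-2) − 2·(-2) + (-1) = 0
All base exponents vanish — dimensionless.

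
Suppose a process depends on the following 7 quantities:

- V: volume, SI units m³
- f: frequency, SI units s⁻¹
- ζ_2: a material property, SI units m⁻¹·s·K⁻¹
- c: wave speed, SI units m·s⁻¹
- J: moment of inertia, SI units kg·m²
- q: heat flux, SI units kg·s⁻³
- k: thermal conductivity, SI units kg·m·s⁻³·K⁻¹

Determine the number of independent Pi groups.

3

There are 7 variables and 4 base dimensions (M, L, T, Θ).
The dimension matrix has rank 4.
Independent dimensionless groups: 7 − 4 = 3.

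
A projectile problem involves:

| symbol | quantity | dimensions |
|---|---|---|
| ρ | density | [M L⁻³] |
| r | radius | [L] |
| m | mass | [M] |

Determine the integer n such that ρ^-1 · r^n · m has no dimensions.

-3

Balance the L exponent: (1)·n from r, plus −(-3) + (0) = 3 from the rest, must sum to zero.
n + 3 = 0, so n = -3.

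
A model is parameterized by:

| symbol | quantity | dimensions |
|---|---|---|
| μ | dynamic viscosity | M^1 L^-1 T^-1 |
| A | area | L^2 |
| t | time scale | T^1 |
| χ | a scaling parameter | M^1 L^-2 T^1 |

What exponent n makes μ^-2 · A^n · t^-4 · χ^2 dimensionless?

Balance the L exponent: (2)·n from A, plus −2·(-1) − 4·(0) + 2·(-2) = -2 from the rest, must sum to zero.
2n − 2 = 0, so n = 1.

1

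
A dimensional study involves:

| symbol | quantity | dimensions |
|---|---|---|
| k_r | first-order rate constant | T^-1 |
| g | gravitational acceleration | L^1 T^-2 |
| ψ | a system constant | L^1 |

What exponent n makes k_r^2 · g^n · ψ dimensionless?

Balance the L exponent: (1)·n from g, plus 2·(0) + (1) = 1 from the rest, must sum to zero.
n + 1 = 0, so n = -1.

-1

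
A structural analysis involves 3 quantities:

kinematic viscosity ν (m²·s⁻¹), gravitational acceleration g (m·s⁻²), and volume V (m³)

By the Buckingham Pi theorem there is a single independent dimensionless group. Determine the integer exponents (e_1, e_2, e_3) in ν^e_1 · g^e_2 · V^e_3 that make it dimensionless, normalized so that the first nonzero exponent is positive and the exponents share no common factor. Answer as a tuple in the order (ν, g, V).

L: e_1·(2) + e_2·(1) + e_3·(3) = 0
T: e_1·(-1) + e_2·(-2) + e_3·(0) = 0
Solving this homogeneous linear system for the smallest-integer solution (first nonzero entry positive) gives (2, -1, -1).

(2, -1, -1)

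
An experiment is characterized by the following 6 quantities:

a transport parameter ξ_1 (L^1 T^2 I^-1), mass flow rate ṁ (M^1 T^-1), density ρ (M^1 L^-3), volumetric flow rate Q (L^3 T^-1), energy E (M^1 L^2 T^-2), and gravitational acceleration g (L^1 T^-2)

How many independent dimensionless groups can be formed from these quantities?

2

There are 6 variables and 4 base dimensions (M, L, T, I).
The dimension matrix has rank 4.
Independent dimensionless groups: 6 − 4 = 2.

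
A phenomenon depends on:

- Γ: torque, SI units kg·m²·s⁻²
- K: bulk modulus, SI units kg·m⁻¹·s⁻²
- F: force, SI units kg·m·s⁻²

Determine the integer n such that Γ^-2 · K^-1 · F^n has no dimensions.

3

Balance the M exponent: (1)·n from F, plus −2·(1) − (1) = -3 from the rest, must sum to zero.
n − 3 = 0, so n = 3.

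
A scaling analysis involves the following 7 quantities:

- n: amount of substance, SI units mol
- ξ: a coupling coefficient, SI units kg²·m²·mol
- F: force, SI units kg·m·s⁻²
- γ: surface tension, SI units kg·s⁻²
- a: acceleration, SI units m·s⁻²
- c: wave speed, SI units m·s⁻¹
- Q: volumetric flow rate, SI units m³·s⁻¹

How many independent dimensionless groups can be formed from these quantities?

There are 7 variables and 4 base dimensions (M, L, T, N).
The dimension matrix has rank 4.
Independent dimensionless groups: 7 − 4 = 3.

3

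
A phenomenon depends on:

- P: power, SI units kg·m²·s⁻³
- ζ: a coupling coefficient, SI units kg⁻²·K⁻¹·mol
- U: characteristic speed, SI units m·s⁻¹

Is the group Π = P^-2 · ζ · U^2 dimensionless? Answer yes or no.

no

Sum the exponent of each base dimension across the product:
  M: −2·[P]_M + [ζ]_M + 2·[U]_M = −2·(1) + (-2) + 2·(0) = -4
  L: −2·[P]_L + [ζ]_L + 2·[U]_L = −2·(2) + (0) + 2·(1) = -2
  T: −2·[P]_T + [ζ]_T + 2·[U]_T = −2·(-3) + (0) + 2·(-1) = 4
  Θ: −2·[P]_Θ + [ζ]_Θ + 2·[U]_Θ = −2·(0) + (-1) + 2·(0) = -1
  N: −2·[P]_N + [ζ]_N + 2·[U]_N = −2·(0) + (1) + 2·(0) = 1
Net dimensions [M⁻⁴ L⁻² T⁴ Θ⁻¹ N] ≠ [1] — not dimensionless.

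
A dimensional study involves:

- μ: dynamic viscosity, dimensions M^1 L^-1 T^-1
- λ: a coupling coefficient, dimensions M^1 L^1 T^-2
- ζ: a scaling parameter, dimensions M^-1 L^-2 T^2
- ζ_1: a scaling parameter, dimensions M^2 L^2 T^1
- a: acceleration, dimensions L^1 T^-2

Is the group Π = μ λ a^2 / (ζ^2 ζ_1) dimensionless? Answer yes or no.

Sum the exponent of each base dimension across the product:
  M: [μ]_M + [λ]_M − 2·[ζ]_M − [ζ_1]_M + 2·[a]_M = (1) + (1) − 2·(-1) − (2) + 2·(0) = 2
  L: [μ]_L + [λ]_L − 2·[ζ]_L − [ζ_1]_L + 2·[a]_L = (-1) + (1) − 2·(-2) − (2) + 2·(1) = 4
  T: [μ]_T + [λ]_T − 2·[ζ]_T − [ζ_1]_T + 2·[a]_T = (-1) + (-2) − 2·(2) − (1) + 2·(-2) = -12
Net dimensions [M² L⁴ T⁻¹²] ≠ [1] — not dimensionless.

no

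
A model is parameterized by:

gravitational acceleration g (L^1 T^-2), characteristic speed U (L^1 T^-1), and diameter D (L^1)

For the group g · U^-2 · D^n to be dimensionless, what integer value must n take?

1

Balance the L exponent: (1)·n from D, plus (1) − 2·(1) = -1 from the rest, must sum to zero.
n − 1 = 0, so n = 1.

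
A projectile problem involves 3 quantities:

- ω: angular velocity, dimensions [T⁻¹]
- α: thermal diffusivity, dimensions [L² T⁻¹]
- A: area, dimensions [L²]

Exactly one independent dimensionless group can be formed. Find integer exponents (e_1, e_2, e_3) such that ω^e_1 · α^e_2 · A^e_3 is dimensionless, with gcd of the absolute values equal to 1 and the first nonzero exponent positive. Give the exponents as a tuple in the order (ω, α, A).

L: e_1·(0) + e_2·(2) + e_3·(2) = 0
T: e_1·(-1) + e_2·(-1) + e_3·(0) = 0
Solving this homogeneous linear system for the smallest-integer solution (first nonzero entry positive) gives (1, -1, 1).

(1, -1, 1)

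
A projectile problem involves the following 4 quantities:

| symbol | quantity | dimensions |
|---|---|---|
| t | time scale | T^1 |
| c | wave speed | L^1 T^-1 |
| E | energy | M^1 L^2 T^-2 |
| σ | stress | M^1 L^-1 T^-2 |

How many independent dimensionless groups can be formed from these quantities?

There are 4 variables and 3 base dimensions (M, L, T).
The dimension matrix has rank 3.
Independent dimensionless groups: 4 − 3 = 1.

1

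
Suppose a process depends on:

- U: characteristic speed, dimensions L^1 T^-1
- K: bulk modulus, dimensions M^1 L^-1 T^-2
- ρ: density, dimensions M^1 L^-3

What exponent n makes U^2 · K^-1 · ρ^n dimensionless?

Balance the M exponent: (1)·n from ρ, plus 2·(0) − (1) = -1 from the rest, must sum to zero.
n − 1 = 0, so n = 1.

1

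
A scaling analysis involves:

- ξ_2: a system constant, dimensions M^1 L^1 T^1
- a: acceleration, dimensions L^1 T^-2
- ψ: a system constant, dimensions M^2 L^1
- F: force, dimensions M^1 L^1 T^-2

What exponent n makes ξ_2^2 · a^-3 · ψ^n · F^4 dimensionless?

Balance the M exponent: (2)·n from ψ, plus 2·(1) − 3·(0) + 4·(1) = 6 from the rest, must sum to zero.
2n + 6 = 0, so n = -3.

-3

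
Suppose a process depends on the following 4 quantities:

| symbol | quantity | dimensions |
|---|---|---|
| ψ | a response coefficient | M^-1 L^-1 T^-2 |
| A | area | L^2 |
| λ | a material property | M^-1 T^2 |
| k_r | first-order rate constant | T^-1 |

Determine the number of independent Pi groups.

There are 4 variables and 3 base dimensions (M, L, T).
The dimension matrix has rank 3.
Independent dimensionless groups: 4 − 3 = 1.

1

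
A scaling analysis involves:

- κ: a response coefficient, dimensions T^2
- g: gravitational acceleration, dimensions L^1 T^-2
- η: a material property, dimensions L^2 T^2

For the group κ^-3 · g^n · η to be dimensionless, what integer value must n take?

-2

Balance the L exponent: (1)·n from g, plus −3·(0) + (2) = 2 from the rest, must sum to zero.
n + 2 = 0, so n = -2.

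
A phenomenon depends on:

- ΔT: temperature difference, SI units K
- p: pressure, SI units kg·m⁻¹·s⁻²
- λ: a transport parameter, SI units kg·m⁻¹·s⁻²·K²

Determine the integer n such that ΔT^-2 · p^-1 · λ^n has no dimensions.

Balance the M exponent: (1)·n from λ, plus −2·(0) − (1) = -1 from the rest, must sum to zero.
n − 1 = 0, so n = 1.

1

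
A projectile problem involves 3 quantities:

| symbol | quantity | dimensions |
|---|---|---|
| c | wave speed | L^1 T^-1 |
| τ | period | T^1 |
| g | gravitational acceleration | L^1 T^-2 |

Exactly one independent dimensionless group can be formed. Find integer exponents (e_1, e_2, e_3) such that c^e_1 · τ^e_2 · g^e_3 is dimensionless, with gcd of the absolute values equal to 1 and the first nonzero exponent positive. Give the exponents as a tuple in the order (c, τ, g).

(1, -1, -1)

L: e_1·(1) + e_2·(0) + e_3·(1) = 0
T: e_1·(-1) + e_2·(1) + e_3·(-2) = 0
Solving this homogeneous linear system for the smallest-integer solution (first nonzero entry positive) gives (1, -1, -1).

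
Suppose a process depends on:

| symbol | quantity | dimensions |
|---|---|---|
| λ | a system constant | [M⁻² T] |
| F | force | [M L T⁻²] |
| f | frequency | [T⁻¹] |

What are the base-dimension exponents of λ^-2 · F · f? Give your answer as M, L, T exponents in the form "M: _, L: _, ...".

M: 5, L: 1, T: -5

Collect each base-dimension exponent across the product:
  M: −2·(-2) + (1) + (0) = 5
  L: −2·(0) + (1) + (0) = 1
  T: −2·(1) + (-2) + (-1) = -5
So the dimensions are [M⁵ L T⁻⁵].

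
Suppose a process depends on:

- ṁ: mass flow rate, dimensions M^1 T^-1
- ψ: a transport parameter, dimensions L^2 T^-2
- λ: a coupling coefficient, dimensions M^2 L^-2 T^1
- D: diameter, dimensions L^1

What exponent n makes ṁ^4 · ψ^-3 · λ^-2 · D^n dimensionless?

Balance the L exponent: (1)·n from D, plus 4·(0) − 3·(2) − 2·(-2) = -2 from the rest, must sum to zero.
n − 2 = 0, so n = 2.

2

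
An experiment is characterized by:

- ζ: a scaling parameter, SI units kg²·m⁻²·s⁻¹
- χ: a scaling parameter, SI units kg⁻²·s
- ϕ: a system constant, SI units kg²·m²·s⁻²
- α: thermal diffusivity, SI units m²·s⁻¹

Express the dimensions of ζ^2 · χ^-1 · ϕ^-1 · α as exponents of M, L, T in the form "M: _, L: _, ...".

M: 4, L: -4, T: -2

Collect each base-dimension exponent across the product:
  M: 2·(2) − (-2) − (2) + (0) = 4
  L: 2·(-2) − (0) − (2) + (2) = -4
  T: 2·(-1) − (1) − (-2) + (-1) = -2
So the dimensions are [M⁴ L⁻⁴ T⁻²].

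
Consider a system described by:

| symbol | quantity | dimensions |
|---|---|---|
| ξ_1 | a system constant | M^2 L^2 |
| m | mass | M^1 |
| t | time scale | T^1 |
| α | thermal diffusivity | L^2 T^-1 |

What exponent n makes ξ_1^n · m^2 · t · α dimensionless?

Balance the M exponent: (2)·n from ξ_1, plus 2·(1) + (0) + (0) = 2 from the rest, must sum to zero.
2n + 2 = 0, so n = -1.

-1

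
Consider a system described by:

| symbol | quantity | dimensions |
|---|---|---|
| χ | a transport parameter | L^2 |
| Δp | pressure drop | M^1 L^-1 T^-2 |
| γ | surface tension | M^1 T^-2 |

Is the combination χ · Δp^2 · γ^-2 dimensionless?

yes

Sum the exponent of each base dimension across the product:
  M: [χ]_M + 2·[Δp]_M − 2·[γ]_M = (0) + 2·(1) − 2·(1) = 0
  L: [χ]_L + 2·[Δp]_L − 2·[γ]_L = (2) + 2·(-1) − 2·(0) = 0
  T: [χ]_T + 2·[Δp]_T − 2·[γ]_T = (0) + 2·(-2) − 2·(-2) = 0
All base exponents vanish — dimensionless.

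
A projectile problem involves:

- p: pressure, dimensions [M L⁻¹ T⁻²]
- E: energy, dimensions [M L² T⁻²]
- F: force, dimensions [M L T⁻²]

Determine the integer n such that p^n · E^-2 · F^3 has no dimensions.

-1

Balance the M exponent: (1)·n from p, plus −2·(1) + 3·(1) = 1 from the rest, must sum to zero.
n + 1 = 0, so n = -1.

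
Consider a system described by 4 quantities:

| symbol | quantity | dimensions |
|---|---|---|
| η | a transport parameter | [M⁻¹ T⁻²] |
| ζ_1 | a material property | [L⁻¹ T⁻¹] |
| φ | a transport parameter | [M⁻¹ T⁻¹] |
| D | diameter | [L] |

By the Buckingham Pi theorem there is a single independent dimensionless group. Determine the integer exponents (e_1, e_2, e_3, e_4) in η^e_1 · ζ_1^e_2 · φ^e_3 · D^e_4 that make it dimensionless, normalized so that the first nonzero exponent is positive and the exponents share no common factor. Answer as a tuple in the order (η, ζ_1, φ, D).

(1, -1, -1, -1)

M: e_1·(-1) + e_2·(0) + e_3·(-1) + e_4·(0) = 0
L: e_1·(0) + e_2·(-1) + e_3·(0) + e_4·(1) = 0
T: e_1·(-2) + e_2·(-1) + e_3·(-1) + e_4·(0) = 0
Solving this homogeneous linear system for the smallest-integer solution (first nonzero entry positive) gives (1, -1, -1, -1).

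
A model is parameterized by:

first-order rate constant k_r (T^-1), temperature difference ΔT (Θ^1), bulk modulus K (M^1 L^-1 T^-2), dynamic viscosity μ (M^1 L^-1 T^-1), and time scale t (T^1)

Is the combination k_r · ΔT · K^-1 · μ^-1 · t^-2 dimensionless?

no

Sum the exponent of each base dimension across the product:
  M: [k_r]_M + [ΔT]_M − [K]_M − [μ]_M − 2·[t]_M = (0) + (0) − (1) − (1) − 2·(0) = -2
  L: [k_r]_L + [ΔT]_L − [K]_L − [μ]_L − 2·[t]_L = (0) + (0) − (-1) − (-1) − 2·(0) = 2
  T: [k_r]_T + [ΔT]_T − [K]_T − [μ]_T − 2·[t]_T = (-1) + (0) − (-2) − (-1) − 2·(1) = 0
  Θ: [k_r]_Θ + [ΔT]_Θ − [K]_Θ − [μ]_Θ − 2·[t]_Θ = (0) + (1) − (0) − (0) − 2·(0) = 1
Net dimensions [M⁻² L² Θ] ≠ [1] — not dimensionless.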